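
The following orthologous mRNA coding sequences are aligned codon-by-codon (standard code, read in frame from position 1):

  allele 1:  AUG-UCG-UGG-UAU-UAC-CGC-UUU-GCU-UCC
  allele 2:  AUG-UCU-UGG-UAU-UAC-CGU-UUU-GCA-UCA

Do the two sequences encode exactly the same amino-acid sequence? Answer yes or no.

yes

Codon 1: AUG Met / AUG Met — identical.
Codon 2: UCG Ser / UCU Ser — synonymous.
Codon 3: UGG Trp / UGG Trp — identical.
Codon 4: UAU Tyr / UAU Tyr — identical.
Codon 5: UAC Tyr / UAC Tyr — identical.
Codon 6: CGC Arg / CGU Arg — synonymous.
Codon 7: UUU Phe / UUU Phe — identical.
Codon 8: GCU Ala / GCA Ala — synonymous.
Codon 9: UCC Ser / UCA Ser — synonymous.
Nonsynonymous differences: 0 → same protein.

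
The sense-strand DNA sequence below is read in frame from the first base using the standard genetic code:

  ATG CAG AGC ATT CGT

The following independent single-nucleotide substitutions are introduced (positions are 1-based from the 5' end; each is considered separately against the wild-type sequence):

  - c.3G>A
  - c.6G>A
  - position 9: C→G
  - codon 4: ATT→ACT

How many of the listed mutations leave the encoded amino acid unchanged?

Codon 1: ATG (Met) → ATA (Ile) — missense.
Codon 2: CAG (Gln) → CAA (Gln) — synonymous.
Codon 3: AGC (Ser) → AGG (Arg) — missense.
Codon 4: ATT (Ile) → ACT (Thr) — missense.
Synonymous: 1 of 4.

1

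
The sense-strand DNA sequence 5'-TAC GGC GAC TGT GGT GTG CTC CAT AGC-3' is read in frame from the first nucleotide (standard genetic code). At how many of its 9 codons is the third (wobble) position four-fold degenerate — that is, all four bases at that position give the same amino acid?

Codon 1 TAC (Tyr): third position 2-fold.
Codon 2 GGC (Gly): third position 4-fold.
Codon 3 GAC (Asp): third position 2-fold.
Codon 4 TGT (Cys): third position 2-fold.
Codon 5 GGT (Gly): third position 4-fold.
Codon 6 GTG (Val): third position 4-fold.
Codon 7 CTC (Leu): third position 4-fold.
Codon 8 CAT (His): third position 2-fold.
Codon 9 AGC (Ser): third position 2-fold.
Four-fold degenerate third positions: 4.

4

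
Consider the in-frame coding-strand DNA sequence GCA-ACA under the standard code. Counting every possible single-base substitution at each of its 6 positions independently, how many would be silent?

6

Codon 1 (GCA, Ala): 3 synonymous substitutions.
Codon 2 (ACA, Thr): 3 synonymous substitutions.
Total: 3 + 3 = 6.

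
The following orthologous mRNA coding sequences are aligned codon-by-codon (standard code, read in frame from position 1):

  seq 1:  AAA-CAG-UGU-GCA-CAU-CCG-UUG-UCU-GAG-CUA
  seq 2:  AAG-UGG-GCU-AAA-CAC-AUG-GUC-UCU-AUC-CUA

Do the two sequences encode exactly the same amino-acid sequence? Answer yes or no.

no

Codon 1: AAA Lys / AAG Lys — synonymous.
Codon 2: CAG Gln / UGG Trp — nonsynonymous.
Codon 3: UGU Cys / GCU Ala — nonsynonymous.
Codon 4: GCA Ala / AAA Lys — nonsynonymous.
Codon 5: CAU His / CAC His — synonymous.
Codon 6: CCG Pro / AUG Met — nonsynonymous.
Codon 7: UUG Leu / GUC Val — nonsynonymous.
Codon 8: UCU Ser / UCU Ser — identical.
Codon 9: GAG Glu / AUC Ile — nonsynonymous.
Codon 10: CUA Leu / CUA Leu — identical.
Nonsynonymous differences: 6 → different protein.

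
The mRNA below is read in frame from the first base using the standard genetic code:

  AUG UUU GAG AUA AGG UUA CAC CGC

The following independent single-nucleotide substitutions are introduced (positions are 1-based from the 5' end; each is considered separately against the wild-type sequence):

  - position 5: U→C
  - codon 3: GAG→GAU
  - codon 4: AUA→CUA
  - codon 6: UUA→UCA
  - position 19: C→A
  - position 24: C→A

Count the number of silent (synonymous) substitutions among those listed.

Codon 2: UUU (Phe) → UCU (Ser) — missense.
Codon 3: GAG (Glu) → GAU (Asp) — missense.
Codon 4: AUA (Ile) → CUA (Leu) — missense.
Codon 6: UUA (Leu) → UCA (Ser) — missense.
Codon 7: CAC (His) → AAC (Asn) — missense.
Codon 8: CGC (Arg) → CGA (Arg) — synonymous.
Synonymous: 1 of 6.

1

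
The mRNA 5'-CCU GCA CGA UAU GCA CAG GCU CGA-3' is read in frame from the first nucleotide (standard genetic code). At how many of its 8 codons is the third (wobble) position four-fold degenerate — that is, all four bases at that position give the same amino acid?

6

Codon 1 CCU (Pro): third position 4-fold.
Codon 2 GCA (Ala): third position 4-fold.
Codon 3 CGA (Arg): third position 4-fold.
Codon 4 UAU (Tyr): third position 2-fold.
Codon 5 GCA (Ala): third position 4-fold.
Codon 6 CAG (Gln): third position 2-fold.
Codon 7 GCU (Ala): third position 4-fold.
Codon 8 CGA (Arg): third position 4-fold.
Four-fold degenerate third positions: 6.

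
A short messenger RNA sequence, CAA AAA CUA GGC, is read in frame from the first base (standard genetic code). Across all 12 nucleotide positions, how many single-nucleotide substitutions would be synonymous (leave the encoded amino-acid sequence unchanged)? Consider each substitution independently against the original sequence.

Codon 1 (CAA, Gln): 1 synonymous substitution.
Codon 2 (AAA, Lys): 1 synonymous substitution.
Codon 3 (CUA, Leu): 4 synonymous substitutions.
Codon 4 (GGC, Gly): 3 synonymous substitutions.
Total: 1 + 1 + 4 + 3 = 9.

9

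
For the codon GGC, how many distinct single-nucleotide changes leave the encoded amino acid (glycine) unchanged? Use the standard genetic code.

3

Position 1: none → 0 synonymous.
Position 2: none → 0 synonymous.
Position 3: GGU, GGA, GGG → 3 synonymous.
Total: 0 + 0 + 3 = 3.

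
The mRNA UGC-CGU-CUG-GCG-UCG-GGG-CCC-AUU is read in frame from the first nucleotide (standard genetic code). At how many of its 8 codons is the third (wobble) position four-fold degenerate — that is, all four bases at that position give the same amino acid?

Codon 1 UGC (Cys): third position 2-fold.
Codon 2 CGU (Arg): third position 4-fold.
Codon 3 CUG (Leu): third position 4-fold.
Codon 4 GCG (Ala): third position 4-fold.
Codon 5 UCG (Ser): third position 4-fold.
Codon 6 GGG (Gly): third position 4-fold.
Codon 7 CCC (Pro): third position 4-fold.
Codon 8 AUU (Ile): third position 3-fold.
Four-fold degenerate third positions: 6.

6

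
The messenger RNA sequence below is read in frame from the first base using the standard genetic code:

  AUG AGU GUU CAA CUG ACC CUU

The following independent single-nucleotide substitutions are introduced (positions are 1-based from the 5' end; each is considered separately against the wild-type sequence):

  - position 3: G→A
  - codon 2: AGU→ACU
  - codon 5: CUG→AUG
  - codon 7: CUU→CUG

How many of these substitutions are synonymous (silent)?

Codon 1: AUG (Met) → AUA (Ile) — missense.
Codon 2: AGU (Ser) → ACU (Thr) — missense.
Codon 5: CUG (Leu) → AUG (Met) — missense.
Codon 7: CUU (Leu) → CUG (Leu) — synonymous.
Synonymous: 1 of 4.

1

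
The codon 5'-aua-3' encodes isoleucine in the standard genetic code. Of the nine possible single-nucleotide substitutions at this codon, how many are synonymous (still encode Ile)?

2

Position 1: none → 0 synonymous.
Position 2: none → 0 synonymous.
Position 3: AUU, AUC → 2 synonymous.
Total: 0 + 0 + 2 = 2.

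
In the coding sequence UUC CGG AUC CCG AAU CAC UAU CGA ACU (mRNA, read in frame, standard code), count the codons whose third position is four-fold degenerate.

4

Codon 1 UUC (Phe): third position 2-fold.
Codon 2 CGG (Arg): third position 4-fold.
Codon 3 AUC (Ile): third position 3-fold.
Codon 4 CCG (Pro): third position 4-fold.
Codon 5 AAU (Asn): third position 2-fold.
Codon 6 CAC (His): third position 2-fold.
Codon 7 UAU (Tyr): third position 2-fold.
Codon 8 CGA (Arg): third position 4-fold.
Codon 9 ACU (Thr): third position 4-fold.
Four-fold degenerate third positions: 4.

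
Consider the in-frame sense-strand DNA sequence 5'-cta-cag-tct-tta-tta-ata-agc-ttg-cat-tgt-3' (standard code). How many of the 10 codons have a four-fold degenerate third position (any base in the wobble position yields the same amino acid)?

Codon 1 CTA (Leu): third position 4-fold.
Codon 2 CAG (Gln): third position 2-fold.
Codon 3 TCT (Ser): third position 4-fold.
Codon 4 TTA (Leu): third position 2-fold.
Codon 5 TTA (Leu): third position 2-fold.
Codon 6 ATA (Ile): third position 3-fold.
Codon 7 AGC (Ser): third position 2-fold.
Codon 8 TTG (Leu): third position 2-fold.
Codon 9 CAT (His): third position 2-fold.
Codon 10 TGT (Cys): third position 2-fold.
Four-fold degenerate third positions: 2.

2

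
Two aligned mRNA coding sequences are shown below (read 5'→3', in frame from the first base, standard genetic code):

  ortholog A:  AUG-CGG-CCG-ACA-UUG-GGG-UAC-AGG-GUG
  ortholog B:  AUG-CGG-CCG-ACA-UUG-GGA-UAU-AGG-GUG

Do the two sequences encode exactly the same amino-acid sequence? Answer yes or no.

yes

Codon 1: AUG Met / AUG Met — identical.
Codon 2: CGG Arg / CGG Arg — identical.
Codon 3: CCG Pro / CCG Pro — identical.
Codon 4: ACA Thr / ACA Thr — identical.
Codon 5: UUG Leu / UUG Leu — identical.
Codon 6: GGG Gly / GGA Gly — synonymous.
Codon 7: UAC Tyr / UAU Tyr — synonymous.
Codon 8: AGG Arg / AGG Arg — identical.
Codon 9: GUG Val / GUG Val — identical.
Nonsynonymous differences: 0 → same protein.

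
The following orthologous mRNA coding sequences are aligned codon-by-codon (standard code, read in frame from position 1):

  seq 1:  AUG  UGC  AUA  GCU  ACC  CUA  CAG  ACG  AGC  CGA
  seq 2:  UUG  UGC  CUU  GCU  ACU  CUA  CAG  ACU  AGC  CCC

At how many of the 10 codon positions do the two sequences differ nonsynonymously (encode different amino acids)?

Codon 1: AUG Met / UUG Leu — nonsynonymous.
Codon 2: UGC Cys / UGC Cys — identical.
Codon 3: AUA Ile / CUU Leu — nonsynonymous.
Codon 4: GCU Ala / GCU Ala — identical.
Codon 5: ACC Thr / ACU Thr — synonymous.
Codon 6: CUA Leu / CUA Leu — identical.
Codon 7: CAG Gln / CAG Gln — identical.
Codon 8: ACG Thr / ACU Thr — synonymous.
Codon 9: AGC Ser / AGC Ser — identical.
Codon 10: CGA Arg / CCC Pro — nonsynonymous.
Nonsynonymous differences: 3.

3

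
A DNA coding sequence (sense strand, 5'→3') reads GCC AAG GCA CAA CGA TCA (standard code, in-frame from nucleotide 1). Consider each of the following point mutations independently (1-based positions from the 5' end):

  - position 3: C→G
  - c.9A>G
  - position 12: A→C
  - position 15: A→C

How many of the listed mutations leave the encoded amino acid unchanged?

Codon 1: GCC (Ala) → GCG (Ala) — synonymous.
Codon 3: GCA (Ala) → GCG (Ala) — synonymous.
Codon 4: CAA (Gln) → CAC (His) — missense.
Codon 5: CGA (Arg) → CGC (Arg) — synonymous.
Synonymous: 3 of 4.

3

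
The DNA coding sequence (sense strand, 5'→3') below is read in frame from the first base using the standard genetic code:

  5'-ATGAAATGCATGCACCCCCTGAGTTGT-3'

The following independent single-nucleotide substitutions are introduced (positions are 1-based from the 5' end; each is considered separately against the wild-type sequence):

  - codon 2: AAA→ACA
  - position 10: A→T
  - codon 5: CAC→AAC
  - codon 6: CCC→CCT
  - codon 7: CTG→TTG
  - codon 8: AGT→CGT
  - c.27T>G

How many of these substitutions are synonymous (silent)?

2

Codon 2: AAA (Lys) → ACA (Thr) — missense.
Codon 4: ATG (Met) → TTG (Leu) — missense.
Codon 5: CAC (His) → AAC (Asn) — missense.
Codon 6: CCC (Pro) → CCT (Pro) — synonymous.
Codon 7: CTG (Leu) → TTG (Leu) — synonymous.
Codon 8: AGT (Ser) → CGT (Arg) — missense.
Codon 9: TGT (Cys) → TGG (Trp) — missense.
Synonymous: 2 of 7.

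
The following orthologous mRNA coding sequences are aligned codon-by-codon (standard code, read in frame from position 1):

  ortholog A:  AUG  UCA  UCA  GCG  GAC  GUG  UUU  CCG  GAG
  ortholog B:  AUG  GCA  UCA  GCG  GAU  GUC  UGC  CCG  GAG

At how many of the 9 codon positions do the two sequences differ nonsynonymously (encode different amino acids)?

2

Codon 1: AUG Met / AUG Met — identical.
Codon 2: UCA Ser / GCA Ala — nonsynonymous.
Codon 3: UCA Ser / UCA Ser — identical.
Codon 4: GCG Ala / GCG Ala — identical.
Codon 5: GAC Asp / GAU Asp — synonymous.
Codon 6: GUG Val / GUC Val — synonymous.
Codon 7: UUU Phe / UGC Cys — nonsynonymous.
Codon 8: CCG Pro / CCG Pro — identical.
Codon 9: GAG Glu / GAG Glu — identical.
Nonsynonymous differences: 2.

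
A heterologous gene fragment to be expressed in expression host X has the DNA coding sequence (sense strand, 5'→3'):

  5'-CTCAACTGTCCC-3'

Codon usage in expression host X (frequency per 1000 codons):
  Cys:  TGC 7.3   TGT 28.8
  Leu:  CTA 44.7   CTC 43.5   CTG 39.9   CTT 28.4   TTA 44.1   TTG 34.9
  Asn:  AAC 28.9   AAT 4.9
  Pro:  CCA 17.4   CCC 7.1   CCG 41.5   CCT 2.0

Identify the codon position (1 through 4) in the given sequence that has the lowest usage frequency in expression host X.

4

Codon 1 CTC (Leu): 43.5 per 1000.
Codon 2 AAC (Asn): 28.9 per 1000.
Codon 3 TGT (Cys): 28.8 per 1000.
Codon 4 CCC (Pro): 7.1 per 1000.
Lowest frequency is 7.1 at codon 4.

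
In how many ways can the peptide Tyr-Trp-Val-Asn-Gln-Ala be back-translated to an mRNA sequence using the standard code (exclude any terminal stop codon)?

128

Tyr: 2 codons.
Trp: 1 codon.
Val: 4 codons.
Asn: 2 codons.
Gln: 2 codons.
Ala: 4 codons.
2 × 1 × 4 × 2 × 2 × 4 = 128.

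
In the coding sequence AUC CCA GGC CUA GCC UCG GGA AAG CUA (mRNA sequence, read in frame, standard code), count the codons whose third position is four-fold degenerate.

7

Codon 1 AUC (Ile): third position 3-fold.
Codon 2 CCA (Pro): third position 4-fold.
Codon 3 GGC (Gly): third position 4-fold.
Codon 4 CUA (Leu): third position 4-fold.
Codon 5 GCC (Ala): third position 4-fold.
Codon 6 UCG (Ser): third position 4-fold.
Codon 7 GGA (Gly): third position 4-fold.
Codon 8 AAG (Lys): third position 2-fold.
Codon 9 CUA (Leu): third position 4-fold.
Four-fold degenerate third positions: 7.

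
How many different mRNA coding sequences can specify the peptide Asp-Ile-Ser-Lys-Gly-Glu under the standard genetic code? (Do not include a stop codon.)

Asp: 2 codons.
Ile: 3 codons.
Ser: 6 codons.
Lys: 2 codons.
Gly: 4 codons.
Glu: 2 codons.
2 × 3 × 6 × 2 × 4 × 2 = 576.

576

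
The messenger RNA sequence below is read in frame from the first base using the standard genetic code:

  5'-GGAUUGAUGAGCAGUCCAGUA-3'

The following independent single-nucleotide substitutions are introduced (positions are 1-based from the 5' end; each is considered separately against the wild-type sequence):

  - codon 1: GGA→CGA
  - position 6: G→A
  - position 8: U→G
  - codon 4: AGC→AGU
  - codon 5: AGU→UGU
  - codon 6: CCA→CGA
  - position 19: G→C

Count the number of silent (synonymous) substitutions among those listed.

Codon 1: GGA (Gly) → CGA (Arg) — missense.
Codon 2: UUG (Leu) → UUA (Leu) — synonymous.
Codon 3: AUG (Met) → AGG (Arg) — missense.
Codon 4: AGC (Ser) → AGU (Ser) — synonymous.
Codon 5: AGU (Ser) → UGU (Cys) — missense.
Codon 6: CCA (Pro) → CGA (Arg) — missense.
Codon 7: GUA (Val) → CUA (Leu) — missense.
Synonymous: 2 of 7.

2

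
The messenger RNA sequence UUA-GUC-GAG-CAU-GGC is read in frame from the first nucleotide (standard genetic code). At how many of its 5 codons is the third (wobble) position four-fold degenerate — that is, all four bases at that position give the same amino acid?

2

Codon 1 UUA (Leu): third position 2-fold.
Codon 2 GUC (Val): third position 4-fold.
Codon 3 GAG (Glu): third position 2-fold.
Codon 4 CAU (His): third position 2-fold.
Codon 5 GGC (Gly): third position 4-fold.
Four-fold degenerate third positions: 2.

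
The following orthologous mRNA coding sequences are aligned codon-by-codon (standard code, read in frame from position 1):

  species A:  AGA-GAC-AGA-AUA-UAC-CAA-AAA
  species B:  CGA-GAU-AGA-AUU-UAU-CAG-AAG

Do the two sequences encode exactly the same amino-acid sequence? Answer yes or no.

yes

Codon 1: AGA Arg / CGA Arg — synonymous.
Codon 2: GAC Asp / GAU Asp — synonymous.
Codon 3: AGA Arg / AGA Arg — identical.
Codon 4: AUA Ile / AUU Ile — synonymous.
Codon 5: UAC Tyr / UAU Tyr — synonymous.
Codon 6: CAA Gln / CAG Gln — synonymous.
Codon 7: AAA Lys / AAG Lys — synonymous.
Nonsynonymous differences: 0 → same protein.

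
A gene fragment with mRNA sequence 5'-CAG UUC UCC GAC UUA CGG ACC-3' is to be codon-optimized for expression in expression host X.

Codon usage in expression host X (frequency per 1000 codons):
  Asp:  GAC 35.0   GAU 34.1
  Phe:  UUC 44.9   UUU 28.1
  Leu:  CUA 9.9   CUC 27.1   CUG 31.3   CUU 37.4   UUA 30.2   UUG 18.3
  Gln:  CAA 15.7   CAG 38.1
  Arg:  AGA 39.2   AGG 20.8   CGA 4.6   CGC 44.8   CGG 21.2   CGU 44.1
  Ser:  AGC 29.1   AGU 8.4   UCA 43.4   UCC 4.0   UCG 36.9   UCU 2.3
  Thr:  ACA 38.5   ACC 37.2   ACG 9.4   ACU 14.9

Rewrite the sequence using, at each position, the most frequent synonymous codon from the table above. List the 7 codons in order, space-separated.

CAG UUC UCA GAC CUU CGC ACA

Codon 1 (Gln): best is CAG at 38.1.
Codon 2 (Phe): best is UUC at 44.9.
Codon 3 (Ser): best is UCA at 43.4.
Codon 4 (Asp): best is GAC at 35.0.
Codon 5 (Leu): best is CUU at 37.4.
Codon 6 (Arg): best is CGC at 44.8.
Codon 7 (Thr): best is ACA at 38.5.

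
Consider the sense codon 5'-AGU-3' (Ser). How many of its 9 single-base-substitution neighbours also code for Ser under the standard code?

1

Position 1: none → 0 synonymous.
Position 2: none → 0 synonymous.
Position 3: AGC → 1 synonymous.
Total: 0 + 0 + 1 = 1.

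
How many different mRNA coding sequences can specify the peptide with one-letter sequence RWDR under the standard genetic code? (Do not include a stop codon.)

72

Arg: 6 codons.
Trp: 1 codon.
Asp: 2 codons.
Arg: 6 codons.
6 × 1 × 2 × 6 = 72.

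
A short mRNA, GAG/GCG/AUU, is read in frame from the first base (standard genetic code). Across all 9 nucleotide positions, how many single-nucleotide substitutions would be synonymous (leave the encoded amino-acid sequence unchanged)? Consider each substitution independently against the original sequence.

Codon 1 (GAG, Glu): 1 synonymous substitution.
Codon 2 (GCG, Ala): 3 synonymous substitutions.
Codon 3 (AUU, Ile): 2 synonymous substitutions.
Total: 1 + 3 + 2 = 6.

6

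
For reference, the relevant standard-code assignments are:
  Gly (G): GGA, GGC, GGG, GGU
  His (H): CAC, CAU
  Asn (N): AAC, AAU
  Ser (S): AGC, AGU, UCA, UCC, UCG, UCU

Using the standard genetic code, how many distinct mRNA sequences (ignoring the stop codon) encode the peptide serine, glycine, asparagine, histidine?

96

Ser: 6 codons.
Gly: 4 codons.
Asn: 2 codons.
His: 2 codons.
6 × 4 × 2 × 2 = 96.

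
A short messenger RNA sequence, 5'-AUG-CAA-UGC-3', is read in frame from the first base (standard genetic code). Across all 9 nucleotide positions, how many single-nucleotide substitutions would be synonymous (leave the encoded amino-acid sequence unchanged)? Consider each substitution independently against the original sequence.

Codon 1 (AUG, Met): 0 synonymous substitutions.
Codon 2 (CAA, Gln): 1 synonymous substitution.
Codon 3 (UGC, Cys): 1 synonymous substitution.
Total: 0 + 1 + 1 = 2.

2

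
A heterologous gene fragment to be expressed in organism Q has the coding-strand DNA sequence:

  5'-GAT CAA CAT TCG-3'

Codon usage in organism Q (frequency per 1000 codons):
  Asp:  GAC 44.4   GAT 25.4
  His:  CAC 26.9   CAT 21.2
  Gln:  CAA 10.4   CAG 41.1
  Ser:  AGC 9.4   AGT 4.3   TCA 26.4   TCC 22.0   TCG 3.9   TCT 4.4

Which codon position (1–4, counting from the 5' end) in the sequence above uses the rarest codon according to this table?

Codon 1 GAT (Asp): 25.4 per 1000.
Codon 2 CAA (Gln): 10.4 per 1000.
Codon 3 CAT (His): 21.2 per 1000.
Codon 4 TCG (Ser): 3.9 per 1000.
Lowest frequency is 3.9 at codon 4.

4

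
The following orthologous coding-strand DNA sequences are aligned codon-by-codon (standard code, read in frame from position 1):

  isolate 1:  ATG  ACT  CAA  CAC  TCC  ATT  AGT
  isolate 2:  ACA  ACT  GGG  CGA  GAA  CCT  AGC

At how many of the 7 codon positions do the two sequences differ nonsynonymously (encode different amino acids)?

5

Codon 1: ATG Met / ACA Thr — nonsynonymous.
Codon 2: ACT Thr / ACT Thr — identical.
Codon 3: CAA Gln / GGG Gly — nonsynonymous.
Codon 4: CAC His / CGA Arg — nonsynonymous.
Codon 5: TCC Ser / GAA Glu — nonsynonymous.
Codon 6: ATT Ile / CCT Pro — nonsynonymous.
Codon 7: AGT Ser / AGC Ser — synonymous.
Nonsynonymous differences: 5.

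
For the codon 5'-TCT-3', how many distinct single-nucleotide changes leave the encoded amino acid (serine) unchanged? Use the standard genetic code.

3

Position 1: none → 0 synonymous.
Position 2: none → 0 synonymous.
Position 3: TCC, TCA, TCG → 3 synonymous.
Total: 0 + 0 + 3 = 3.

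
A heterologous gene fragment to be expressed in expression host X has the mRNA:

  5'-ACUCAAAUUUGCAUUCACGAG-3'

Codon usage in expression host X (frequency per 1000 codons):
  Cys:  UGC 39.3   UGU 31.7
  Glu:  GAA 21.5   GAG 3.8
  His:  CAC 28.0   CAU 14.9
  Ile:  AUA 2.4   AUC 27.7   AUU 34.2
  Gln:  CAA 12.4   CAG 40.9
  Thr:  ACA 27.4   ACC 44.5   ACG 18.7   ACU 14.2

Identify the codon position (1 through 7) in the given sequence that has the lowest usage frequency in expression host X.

Codon 1 ACU (Thr): 14.2 per 1000.
Codon 2 CAA (Gln): 12.4 per 1000.
Codon 3 AUU (Ile): 34.2 per 1000.
Codon 4 UGC (Cys): 39.3 per 1000.
Codon 5 AUU (Ile): 34.2 per 1000.
Codon 6 CAC (His): 28.0 per 1000.
Codon 7 GAG (Glu): 3.8 per 1000.
Lowest frequency is 3.8 at codon 7.

7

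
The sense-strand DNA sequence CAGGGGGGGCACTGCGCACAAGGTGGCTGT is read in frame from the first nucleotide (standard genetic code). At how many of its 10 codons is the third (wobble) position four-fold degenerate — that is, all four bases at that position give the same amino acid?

Codon 1 CAG (Gln): third position 2-fold.
Codon 2 GGG (Gly): third position 4-fold.
Codon 3 GGG (Gly): third position 4-fold.
Codon 4 CAC (His): third position 2-fold.
Codon 5 TGC (Cys): third position 2-fold.
Codon 6 GCA (Ala): third position 4-fold.
Codon 7 CAA (Gln): third position 2-fold.
Codon 8 GGT (Gly): third position 4-fold.
Codon 9 GGC (Gly): third position 4-fold.
Codon 10 TGT (Cys): third position 2-fold.
Four-fold degenerate third positions: 5.

5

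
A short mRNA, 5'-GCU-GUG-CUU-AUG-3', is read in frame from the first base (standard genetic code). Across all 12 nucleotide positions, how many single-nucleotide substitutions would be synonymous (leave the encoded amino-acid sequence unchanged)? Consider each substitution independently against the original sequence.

Codon 1 (GCU, Ala): 3 synonymous substitutions.
Codon 2 (GUG, Val): 3 synonymous substitutions.
Codon 3 (CUU, Leu): 3 synonymous substitutions.
Codon 4 (AUG, Met): 0 synonymous substitutions.
Total: 3 + 3 + 3 + 0 = 9.

9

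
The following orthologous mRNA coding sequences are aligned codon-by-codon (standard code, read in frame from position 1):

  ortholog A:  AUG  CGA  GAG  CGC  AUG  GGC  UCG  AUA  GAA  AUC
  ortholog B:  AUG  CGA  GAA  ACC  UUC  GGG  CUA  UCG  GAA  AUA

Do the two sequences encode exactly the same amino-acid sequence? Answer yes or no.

no

Codon 1: AUG Met / AUG Met — identical.
Codon 2: CGA Arg / CGA Arg — identical.
Codon 3: GAG Glu / GAA Glu — synonymous.
Codon 4: CGC Arg / ACC Thr — nonsynonymous.
Codon 5: AUG Met / UUC Phe — nonsynonymous.
Codon 6: GGC Gly / GGG Gly — synonymous.
Codon 7: UCG Ser / CUA Leu — nonsynonymous.
Codon 8: AUA Ile / UCG Ser — nonsynonymous.
Codon 9: GAA Glu / GAA Glu — identical.
Codon 10: AUC Ile / AUA Ile — synonymous.
Nonsynonymous differences: 4 → different protein.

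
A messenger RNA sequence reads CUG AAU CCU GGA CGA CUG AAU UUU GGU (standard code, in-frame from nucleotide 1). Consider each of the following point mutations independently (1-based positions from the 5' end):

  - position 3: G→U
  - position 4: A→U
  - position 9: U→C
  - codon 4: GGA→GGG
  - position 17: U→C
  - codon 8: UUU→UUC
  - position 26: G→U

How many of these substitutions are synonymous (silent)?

4

Codon 1: CUG (Leu) → CUU (Leu) — synonymous.
Codon 2: AAU (Asn) → UAU (Tyr) — missense.
Codon 3: CCU (Pro) → CCC (Pro) — synonymous.
Codon 4: GGA (Gly) → GGG (Gly) — synonymous.
Codon 6: CUG (Leu) → CCG (Pro) — missense.
Codon 8: UUU (Phe) → UUC (Phe) — synonymous.
Codon 9: GGU (Gly) → GUU (Val) — missense.
Synonymous: 4 of 7.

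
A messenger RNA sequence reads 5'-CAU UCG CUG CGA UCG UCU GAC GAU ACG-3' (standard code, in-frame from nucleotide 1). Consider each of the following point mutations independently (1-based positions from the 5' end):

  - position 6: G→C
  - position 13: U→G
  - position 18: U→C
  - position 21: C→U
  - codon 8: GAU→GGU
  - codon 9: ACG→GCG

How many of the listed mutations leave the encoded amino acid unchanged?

3

Codon 2: UCG (Ser) → UCC (Ser) — synonymous.
Codon 5: UCG (Ser) → GCG (Ala) — missense.
Codon 6: UCU (Ser) → UCC (Ser) — synonymous.
Codon 7: GAC (Asp) → GAU (Asp) — synonymous.
Codon 8: GAU (Asp) → GGU (Gly) — missense.
Codon 9: ACG (Thr) → GCG (Ala) — missense.
Synonymous: 3 of 6.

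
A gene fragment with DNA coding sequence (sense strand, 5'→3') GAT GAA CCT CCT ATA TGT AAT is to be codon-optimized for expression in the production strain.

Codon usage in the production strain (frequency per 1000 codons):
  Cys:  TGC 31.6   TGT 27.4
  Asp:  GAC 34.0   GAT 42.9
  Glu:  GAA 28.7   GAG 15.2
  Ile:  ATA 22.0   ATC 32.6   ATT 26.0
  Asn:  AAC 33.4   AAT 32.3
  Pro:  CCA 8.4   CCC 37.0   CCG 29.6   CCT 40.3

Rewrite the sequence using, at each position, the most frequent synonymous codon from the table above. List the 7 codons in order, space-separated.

Codon 1 (Asp): best is GAT at 42.9.
Codon 2 (Glu): best is GAA at 28.7.
Codon 3 (Pro): best is CCT at 40.3.
Codon 4 (Pro): best is CCT at 40.3.
Codon 5 (Ile): best is ATC at 32.6.
Codon 6 (Cys): best is TGC at 31.6.
Codon 7 (Asn): best is AAC at 33.4.

GAT GAA CCT CCT ATC TGC AAC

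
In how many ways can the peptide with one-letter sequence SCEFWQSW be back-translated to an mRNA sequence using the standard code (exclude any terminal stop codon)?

576

Ser: 6 codons.
Cys: 2 codons.
Glu: 2 codons.
Phe: 2 codons.
Trp: 1 codon.
Gln: 2 codons.
Ser: 6 codons.
Trp: 1 codon.
6 × 2 × 2 × 2 × 1 × 2 × 6 × 1 = 576.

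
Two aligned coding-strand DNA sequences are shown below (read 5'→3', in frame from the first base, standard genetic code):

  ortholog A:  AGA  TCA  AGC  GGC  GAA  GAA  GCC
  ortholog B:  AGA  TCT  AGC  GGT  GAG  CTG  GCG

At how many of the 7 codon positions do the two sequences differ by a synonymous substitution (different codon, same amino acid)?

Codon 1: AGA Arg / AGA Arg — identical.
Codon 2: TCA Ser / TCT Ser — synonymous.
Codon 3: AGC Ser / AGC Ser — identical.
Codon 4: GGC Gly / GGT Gly — synonymous.
Codon 5: GAA Glu / GAG Glu — synonymous.
Codon 6: GAA Glu / CTG Leu — nonsynonymous.
Codon 7: GCC Ala / GCG Ala — synonymous.
Synonymous differences: 4.

4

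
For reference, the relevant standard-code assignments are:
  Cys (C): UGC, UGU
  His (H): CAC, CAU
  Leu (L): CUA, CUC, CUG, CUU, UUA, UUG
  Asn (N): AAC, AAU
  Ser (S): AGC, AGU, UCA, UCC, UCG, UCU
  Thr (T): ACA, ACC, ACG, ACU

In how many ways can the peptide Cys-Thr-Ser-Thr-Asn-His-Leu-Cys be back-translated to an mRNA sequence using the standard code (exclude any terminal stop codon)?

Cys: 2 codons.
Thr: 4 codons.
Ser: 6 codons.
Thr: 4 codons.
Asn: 2 codons.
His: 2 codons.
Leu: 6 codons.
Cys: 2 codons.
2 × 4 × 6 × 4 × 2 × 2 × 6 × 2 = 9216.

9216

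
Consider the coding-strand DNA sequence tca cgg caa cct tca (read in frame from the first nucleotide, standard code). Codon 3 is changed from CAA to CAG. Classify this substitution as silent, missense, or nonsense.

Position 9 falls in codon 3: CAA → Gln.
After the substitution the codon is CAG → Gln.
Both encode Gln, so the change is synonymous.

silent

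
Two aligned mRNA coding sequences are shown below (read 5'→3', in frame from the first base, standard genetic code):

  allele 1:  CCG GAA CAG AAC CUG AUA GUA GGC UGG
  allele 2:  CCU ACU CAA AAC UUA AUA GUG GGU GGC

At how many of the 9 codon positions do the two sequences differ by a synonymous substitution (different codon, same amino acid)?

Codon 1: CCG Pro / CCU Pro — synonymous.
Codon 2: GAA Glu / ACU Thr — nonsynonymous.
Codon 3: CAG Gln / CAA Gln — synonymous.
Codon 4: AAC Asn / AAC Asn — identical.
Codon 5: CUG Leu / UUA Leu — synonymous.
Codon 6: AUA Ile / AUA Ile — identical.
Codon 7: GUA Val / GUG Val — synonymous.
Codon 8: GGC Gly / GGU Gly — synonymous.
Codon 9: UGG Trp / GGC Gly — nonsynonymous.
Synonymous differences: 5.

5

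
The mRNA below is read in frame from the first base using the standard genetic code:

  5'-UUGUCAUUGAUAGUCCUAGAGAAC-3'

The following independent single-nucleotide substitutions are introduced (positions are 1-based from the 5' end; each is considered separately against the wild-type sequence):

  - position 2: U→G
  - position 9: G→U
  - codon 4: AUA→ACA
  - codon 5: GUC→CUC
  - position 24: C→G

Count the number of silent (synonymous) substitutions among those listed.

0

Codon 1: UUG (Leu) → UGG (Trp) — missense.
Codon 3: UUG (Leu) → UUU (Phe) — missense.
Codon 4: AUA (Ile) → ACA (Thr) — missense.
Codon 5: GUC (Val) → CUC (Leu) — missense.
Codon 8: AAC (Asn) → AAG (Lys) — missense.
Synonymous: 0 of 5.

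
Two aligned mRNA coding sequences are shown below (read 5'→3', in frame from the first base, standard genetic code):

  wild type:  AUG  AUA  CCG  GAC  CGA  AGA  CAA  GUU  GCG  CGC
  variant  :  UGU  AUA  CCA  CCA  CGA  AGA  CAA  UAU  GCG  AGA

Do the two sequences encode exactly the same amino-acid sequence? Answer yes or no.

Codon 1: AUG Met / UGU Cys — nonsynonymous.
Codon 2: AUA Ile / AUA Ile — identical.
Codon 3: CCG Pro / CCA Pro — synonymous.
Codon 4: GAC Asp / CCA Pro — nonsynonymous.
Codon 5: CGA Arg / CGA Arg — identical.
Codon 6: AGA Arg / AGA Arg — identical.
Codon 7: CAA Gln / CAA Gln — identical.
Codon 8: GUU Val / UAU Tyr — nonsynonymous.
Codon 9: GCG Ala / GCG Ala — identical.
Codon 10: CGC Arg / AGA Arg — synonymous.
Nonsynonymous differences: 3 → different protein.

no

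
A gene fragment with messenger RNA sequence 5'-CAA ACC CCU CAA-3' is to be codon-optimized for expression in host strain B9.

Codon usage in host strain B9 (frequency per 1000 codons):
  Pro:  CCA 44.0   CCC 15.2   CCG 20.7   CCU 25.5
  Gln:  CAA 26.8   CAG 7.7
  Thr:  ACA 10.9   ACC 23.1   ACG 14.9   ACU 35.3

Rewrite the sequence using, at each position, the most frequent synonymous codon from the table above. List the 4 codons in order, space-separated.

CAA ACU CCA CAA

Codon 1 (Gln): best is CAA at 26.8.
Codon 2 (Thr): best is ACU at 35.3.
Codon 3 (Pro): best is CCA at 44.0.
Codon 4 (Gln): best is CAA at 26.8.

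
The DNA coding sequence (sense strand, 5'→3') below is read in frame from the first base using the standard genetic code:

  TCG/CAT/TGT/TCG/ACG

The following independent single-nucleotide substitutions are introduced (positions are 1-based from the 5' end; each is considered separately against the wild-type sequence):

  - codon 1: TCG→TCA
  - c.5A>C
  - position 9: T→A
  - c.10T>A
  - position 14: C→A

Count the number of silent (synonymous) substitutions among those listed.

1

Codon 1: TCG (Ser) → TCA (Ser) — synonymous.
Codon 2: CAT (His) → CCT (Pro) — missense.
Codon 3: TGT (Cys) → TGA (Stop) — nonsense.
Codon 4: TCG (Ser) → ACG (Thr) — missense.
Codon 5: ACG (Thr) → AAG (Lys) — missense.
Synonymous: 1 of 5.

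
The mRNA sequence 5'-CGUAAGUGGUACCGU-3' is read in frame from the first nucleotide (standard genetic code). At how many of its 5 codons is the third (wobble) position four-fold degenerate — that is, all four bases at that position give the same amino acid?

Codon 1 CGU (Arg): third position 4-fold.
Codon 2 AAG (Lys): third position 2-fold.
Codon 3 UGG (Trp): third position 1-fold.
Codon 4 UAC (Tyr): third position 2-fold.
Codon 5 CGU (Arg): third position 4-fold.
Four-fold degenerate third positions: 2.

2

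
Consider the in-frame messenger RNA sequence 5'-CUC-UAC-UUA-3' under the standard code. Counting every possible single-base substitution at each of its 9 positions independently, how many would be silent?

6

Codon 1 (CUC, Leu): 3 synonymous substitutions.
Codon 2 (UAC, Tyr): 1 synonymous substitution.
Codon 3 (UUA, Leu): 2 synonymous substitutions.
Total: 3 + 1 + 2 = 6.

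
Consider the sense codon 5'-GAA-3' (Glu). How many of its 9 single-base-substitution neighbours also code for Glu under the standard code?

1

Position 1: none → 0 synonymous.
Position 2: none → 0 synonymous.
Position 3: GAG → 1 synonymous.
Total: 0 + 0 + 1 = 1.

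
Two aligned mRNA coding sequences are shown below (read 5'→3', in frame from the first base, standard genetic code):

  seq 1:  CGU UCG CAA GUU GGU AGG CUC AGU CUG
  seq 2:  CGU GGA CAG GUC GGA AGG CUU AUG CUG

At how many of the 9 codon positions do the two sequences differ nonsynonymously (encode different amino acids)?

2

Codon 1: CGU Arg / CGU Arg — identical.
Codon 2: UCG Ser / GGA Gly — nonsynonymous.
Codon 3: CAA Gln / CAG Gln — synonymous.
Codon 4: GUU Val / GUC Val — synonymous.
Codon 5: GGU Gly / GGA Gly — synonymous.
Codon 6: AGG Arg / AGG Arg — identical.
Codon 7: CUC Leu / CUU Leu — synonymous.
Codon 8: AGU Ser / AUG Met — nonsynonymous.
Codon 9: CUG Leu / CUG Leu — identical.
Nonsynonymous differences: 2.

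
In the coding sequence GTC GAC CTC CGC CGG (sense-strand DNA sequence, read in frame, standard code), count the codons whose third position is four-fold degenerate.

Codon 1 GTC (Val): third position 4-fold.
Codon 2 GAC (Asp): third position 2-fold.
Codon 3 CTC (Leu): third position 4-fold.
Codon 4 CGC (Arg): third position 4-fold.
Codon 5 CGG (Arg): third position 4-fold.
Four-fold degenerate third positions: 4.

4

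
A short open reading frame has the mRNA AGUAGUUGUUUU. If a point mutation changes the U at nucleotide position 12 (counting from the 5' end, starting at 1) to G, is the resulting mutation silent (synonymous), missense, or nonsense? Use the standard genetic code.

Position 12 falls in codon 4: UUU → Phe.
After the substitution the codon is UUG → Leu.
Phe ≠ Leu, so this is a missense mutation.

missense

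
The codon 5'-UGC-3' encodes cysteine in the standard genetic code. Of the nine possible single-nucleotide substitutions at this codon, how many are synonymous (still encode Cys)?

Position 1: none → 0 synonymous.
Position 2: none → 0 synonymous.
Position 3: UGU → 1 synonymous.
Total: 0 + 0 + 1 = 1.

1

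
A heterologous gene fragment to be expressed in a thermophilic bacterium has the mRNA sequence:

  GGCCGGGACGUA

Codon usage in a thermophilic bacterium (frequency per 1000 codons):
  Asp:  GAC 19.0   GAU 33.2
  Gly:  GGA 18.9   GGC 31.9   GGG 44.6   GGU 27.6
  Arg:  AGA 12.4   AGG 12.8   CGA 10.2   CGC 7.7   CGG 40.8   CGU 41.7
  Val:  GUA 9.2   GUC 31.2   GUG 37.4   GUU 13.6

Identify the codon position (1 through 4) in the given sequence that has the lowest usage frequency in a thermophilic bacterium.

4

Codon 1 GGC (Gly): 31.9 per 1000.
Codon 2 CGG (Arg): 40.8 per 1000.
Codon 3 GAC (Asp): 19.0 per 1000.
Codon 4 GUA (Val): 9.2 per 1000.
Lowest frequency is 9.2 at codon 4.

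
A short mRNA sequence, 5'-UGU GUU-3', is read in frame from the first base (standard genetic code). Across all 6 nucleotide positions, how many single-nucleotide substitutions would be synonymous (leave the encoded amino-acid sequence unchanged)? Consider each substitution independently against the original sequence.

Codon 1 (UGU, Cys): 1 synonymous substitution.
Codon 2 (GUU, Val): 3 synonymous substitutions.
Total: 1 + 3 = 4.

4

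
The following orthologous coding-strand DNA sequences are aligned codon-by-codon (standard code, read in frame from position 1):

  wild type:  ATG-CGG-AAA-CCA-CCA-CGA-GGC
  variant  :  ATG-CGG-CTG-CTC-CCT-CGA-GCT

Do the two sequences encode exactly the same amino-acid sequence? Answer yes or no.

Codon 1: ATG Met / ATG Met — identical.
Codon 2: CGG Arg / CGG Arg — identical.
Codon 3: AAA Lys / CTG Leu — nonsynonymous.
Codon 4: CCA Pro / CTC Leu — nonsynonymous.
Codon 5: CCA Pro / CCT Pro — synonymous.
Codon 6: CGA Arg / CGA Arg — identical.
Codon 7: GGC Gly / GCT Ala — nonsynonymous.
Nonsynonymous differences: 3 → different protein.

no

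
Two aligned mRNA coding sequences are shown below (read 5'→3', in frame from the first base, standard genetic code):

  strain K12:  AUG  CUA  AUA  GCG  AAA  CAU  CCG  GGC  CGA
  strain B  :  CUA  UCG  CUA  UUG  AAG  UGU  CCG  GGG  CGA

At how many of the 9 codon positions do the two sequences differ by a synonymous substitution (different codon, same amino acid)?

Codon 1: AUG Met / CUA Leu — nonsynonymous.
Codon 2: CUA Leu / UCG Ser — nonsynonymous.
Codon 3: AUA Ile / CUA Leu — nonsynonymous.
Codon 4: GCG Ala / UUG Leu — nonsynonymous.
Codon 5: AAA Lys / AAG Lys — synonymous.
Codon 6: CAU His / UGU Cys — nonsynonymous.
Codon 7: CCG Pro / CCG Pro — identical.
Codon 8: GGC Gly / GGG Gly — synonymous.
Codon 9: CGA Arg / CGA Arg — identical.
Synonymous differences: 2.

2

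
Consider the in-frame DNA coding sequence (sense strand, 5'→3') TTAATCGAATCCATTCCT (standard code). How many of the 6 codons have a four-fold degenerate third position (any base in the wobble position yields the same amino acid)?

Codon 1 TTA (Leu): third position 2-fold.
Codon 2 ATC (Ile): third position 3-fold.
Codon 3 GAA (Glu): third position 2-fold.
Codon 4 TCC (Ser): third position 4-fold.
Codon 5 ATT (Ile): third position 3-fold.
Codon 6 CCT (Pro): third position 4-fold.
Four-fold degenerate third positions: 2.

2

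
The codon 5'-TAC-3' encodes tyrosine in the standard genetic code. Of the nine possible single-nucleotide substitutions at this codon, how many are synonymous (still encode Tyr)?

1

Position 1: none → 0 synonymous.
Position 2: none → 0 synonymous.
Position 3: TAT → 1 synonymous.
Total: 0 + 0 + 1 = 1.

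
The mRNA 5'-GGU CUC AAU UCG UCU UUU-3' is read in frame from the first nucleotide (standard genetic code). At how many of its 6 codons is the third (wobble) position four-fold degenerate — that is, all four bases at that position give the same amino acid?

Codon 1 GGU (Gly): third position 4-fold.
Codon 2 CUC (Leu): third position 4-fold.
Codon 3 AAU (Asn): third position 2-fold.
Codon 4 UCG (Ser): third position 4-fold.
Codon 5 UCU (Ser): third position 4-fold.
Codon 6 UUU (Phe): third position 2-fold.
Four-fold degenerate third positions: 4.

4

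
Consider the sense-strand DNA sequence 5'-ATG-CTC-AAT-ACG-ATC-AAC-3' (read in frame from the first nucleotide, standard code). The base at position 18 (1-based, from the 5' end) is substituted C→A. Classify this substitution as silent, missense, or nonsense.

Position 18 falls in codon 6: AAC → Asn.
After the substitution the codon is AAA → Lys.
Asn ≠ Lys, so this is a missense mutation.

missense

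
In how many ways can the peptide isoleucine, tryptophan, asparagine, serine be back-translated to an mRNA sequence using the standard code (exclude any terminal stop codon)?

Ile: 3 codons.
Trp: 1 codon.
Asn: 2 codons.
Ser: 6 codons.
3 × 1 × 2 × 6 = 36.

36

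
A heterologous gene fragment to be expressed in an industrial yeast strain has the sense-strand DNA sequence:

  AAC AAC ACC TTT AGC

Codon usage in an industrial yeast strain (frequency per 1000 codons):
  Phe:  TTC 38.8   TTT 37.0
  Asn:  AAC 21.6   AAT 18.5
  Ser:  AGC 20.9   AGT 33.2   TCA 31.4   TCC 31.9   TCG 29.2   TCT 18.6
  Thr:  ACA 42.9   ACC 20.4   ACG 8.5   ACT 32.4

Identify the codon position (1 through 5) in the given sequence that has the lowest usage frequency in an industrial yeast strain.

3

Codon 1 AAC (Asn): 21.6 per 1000.
Codon 2 AAC (Asn): 21.6 per 1000.
Codon 3 ACC (Thr): 20.4 per 1000.
Codon 4 TTT (Phe): 37.0 per 1000.
Codon 5 AGC (Ser): 20.9 per 1000.
Lowest frequency is 20.4 at codon 3.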